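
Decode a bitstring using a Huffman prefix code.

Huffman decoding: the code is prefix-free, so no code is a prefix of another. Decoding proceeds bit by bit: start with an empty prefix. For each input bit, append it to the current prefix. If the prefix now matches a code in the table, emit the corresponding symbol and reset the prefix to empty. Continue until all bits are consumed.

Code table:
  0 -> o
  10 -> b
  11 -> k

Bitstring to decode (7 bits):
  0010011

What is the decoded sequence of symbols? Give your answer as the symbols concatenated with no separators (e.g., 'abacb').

Answer: oobok

Derivation:
Bit 0: prefix='0' -> emit 'o', reset
Bit 1: prefix='0' -> emit 'o', reset
Bit 2: prefix='1' (no match yet)
Bit 3: prefix='10' -> emit 'b', reset
Bit 4: prefix='0' -> emit 'o', reset
Bit 5: prefix='1' (no match yet)
Bit 6: prefix='11' -> emit 'k', reset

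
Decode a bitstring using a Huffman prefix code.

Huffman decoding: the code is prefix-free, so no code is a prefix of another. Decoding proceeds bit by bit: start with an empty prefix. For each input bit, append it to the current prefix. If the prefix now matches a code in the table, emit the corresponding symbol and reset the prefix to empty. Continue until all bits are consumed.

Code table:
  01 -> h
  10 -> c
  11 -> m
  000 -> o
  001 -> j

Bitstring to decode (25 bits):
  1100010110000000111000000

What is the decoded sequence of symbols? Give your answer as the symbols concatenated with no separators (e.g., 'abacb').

Answer: mocmoohmoo

Derivation:
Bit 0: prefix='1' (no match yet)
Bit 1: prefix='11' -> emit 'm', reset
Bit 2: prefix='0' (no match yet)
Bit 3: prefix='00' (no match yet)
Bit 4: prefix='000' -> emit 'o', reset
Bit 5: prefix='1' (no match yet)
Bit 6: prefix='10' -> emit 'c', reset
Bit 7: prefix='1' (no match yet)
Bit 8: prefix='11' -> emit 'm', reset
Bit 9: prefix='0' (no match yet)
Bit 10: prefix='00' (no match yet)
Bit 11: prefix='000' -> emit 'o', reset
Bit 12: prefix='0' (no match yet)
Bit 13: prefix='00' (no match yet)
Bit 14: prefix='000' -> emit 'o', reset
Bit 15: prefix='0' (no match yet)
Bit 16: prefix='01' -> emit 'h', reset
Bit 17: prefix='1' (no match yet)
Bit 18: prefix='11' -> emit 'm', reset
Bit 19: prefix='0' (no match yet)
Bit 20: prefix='00' (no match yet)
Bit 21: prefix='000' -> emit 'o', reset
Bit 22: prefix='0' (no match yet)
Bit 23: prefix='00' (no match yet)
Bit 24: prefix='000' -> emit 'o', reset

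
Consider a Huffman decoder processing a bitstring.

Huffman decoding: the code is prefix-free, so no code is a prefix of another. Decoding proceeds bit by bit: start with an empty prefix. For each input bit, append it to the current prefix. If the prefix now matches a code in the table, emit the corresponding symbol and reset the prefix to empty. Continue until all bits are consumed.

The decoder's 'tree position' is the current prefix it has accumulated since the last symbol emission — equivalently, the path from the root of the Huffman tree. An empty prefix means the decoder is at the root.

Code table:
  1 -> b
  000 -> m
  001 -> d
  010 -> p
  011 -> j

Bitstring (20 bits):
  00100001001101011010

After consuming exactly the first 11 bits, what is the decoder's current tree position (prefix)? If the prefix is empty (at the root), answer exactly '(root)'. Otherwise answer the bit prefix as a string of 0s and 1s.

Bit 0: prefix='0' (no match yet)
Bit 1: prefix='00' (no match yet)
Bit 2: prefix='001' -> emit 'd', reset
Bit 3: prefix='0' (no match yet)
Bit 4: prefix='00' (no match yet)
Bit 5: prefix='000' -> emit 'm', reset
Bit 6: prefix='0' (no match yet)
Bit 7: prefix='01' (no match yet)
Bit 8: prefix='010' -> emit 'p', reset
Bit 9: prefix='0' (no match yet)
Bit 10: prefix='01' (no match yet)

Answer: 01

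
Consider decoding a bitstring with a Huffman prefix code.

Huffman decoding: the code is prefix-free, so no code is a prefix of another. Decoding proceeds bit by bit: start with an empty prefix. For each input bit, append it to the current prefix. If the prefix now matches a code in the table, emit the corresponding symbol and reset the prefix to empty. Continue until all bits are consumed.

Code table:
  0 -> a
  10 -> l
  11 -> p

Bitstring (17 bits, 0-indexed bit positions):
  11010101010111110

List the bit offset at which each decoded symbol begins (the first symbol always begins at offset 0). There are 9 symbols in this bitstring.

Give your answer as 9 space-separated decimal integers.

Answer: 0 2 3 5 7 9 11 13 15

Derivation:
Bit 0: prefix='1' (no match yet)
Bit 1: prefix='11' -> emit 'p', reset
Bit 2: prefix='0' -> emit 'a', reset
Bit 3: prefix='1' (no match yet)
Bit 4: prefix='10' -> emit 'l', reset
Bit 5: prefix='1' (no match yet)
Bit 6: prefix='10' -> emit 'l', reset
Bit 7: prefix='1' (no match yet)
Bit 8: prefix='10' -> emit 'l', reset
Bit 9: prefix='1' (no match yet)
Bit 10: prefix='10' -> emit 'l', reset
Bit 11: prefix='1' (no match yet)
Bit 12: prefix='11' -> emit 'p', reset
Bit 13: prefix='1' (no match yet)
Bit 14: prefix='11' -> emit 'p', reset
Bit 15: prefix='1' (no match yet)
Bit 16: prefix='10' -> emit 'l', reset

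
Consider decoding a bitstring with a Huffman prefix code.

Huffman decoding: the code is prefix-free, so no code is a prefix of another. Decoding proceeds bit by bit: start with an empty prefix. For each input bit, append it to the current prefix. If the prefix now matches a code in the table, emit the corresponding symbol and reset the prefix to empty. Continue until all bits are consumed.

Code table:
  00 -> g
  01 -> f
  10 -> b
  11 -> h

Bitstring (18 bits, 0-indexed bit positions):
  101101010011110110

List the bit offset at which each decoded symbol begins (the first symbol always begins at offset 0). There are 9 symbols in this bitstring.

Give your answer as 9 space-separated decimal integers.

Answer: 0 2 4 6 8 10 12 14 16

Derivation:
Bit 0: prefix='1' (no match yet)
Bit 1: prefix='10' -> emit 'b', reset
Bit 2: prefix='1' (no match yet)
Bit 3: prefix='11' -> emit 'h', reset
Bit 4: prefix='0' (no match yet)
Bit 5: prefix='01' -> emit 'f', reset
Bit 6: prefix='0' (no match yet)
Bit 7: prefix='01' -> emit 'f', reset
Bit 8: prefix='0' (no match yet)
Bit 9: prefix='00' -> emit 'g', reset
Bit 10: prefix='1' (no match yet)
Bit 11: prefix='11' -> emit 'h', reset
Bit 12: prefix='1' (no match yet)
Bit 13: prefix='11' -> emit 'h', reset
Bit 14: prefix='0' (no match yet)
Bit 15: prefix='01' -> emit 'f', reset
Bit 16: prefix='1' (no match yet)
Bit 17: prefix='10' -> emit 'b', reset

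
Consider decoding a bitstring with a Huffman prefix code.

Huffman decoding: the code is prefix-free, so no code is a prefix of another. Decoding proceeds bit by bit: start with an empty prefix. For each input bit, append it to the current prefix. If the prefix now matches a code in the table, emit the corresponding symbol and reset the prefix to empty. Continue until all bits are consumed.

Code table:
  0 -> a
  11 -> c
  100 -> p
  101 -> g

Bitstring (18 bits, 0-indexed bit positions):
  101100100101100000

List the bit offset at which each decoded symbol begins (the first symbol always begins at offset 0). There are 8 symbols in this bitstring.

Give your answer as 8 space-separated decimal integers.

Answer: 0 3 6 9 12 15 16 17

Derivation:
Bit 0: prefix='1' (no match yet)
Bit 1: prefix='10' (no match yet)
Bit 2: prefix='101' -> emit 'g', reset
Bit 3: prefix='1' (no match yet)
Bit 4: prefix='10' (no match yet)
Bit 5: prefix='100' -> emit 'p', reset
Bit 6: prefix='1' (no match yet)
Bit 7: prefix='10' (no match yet)
Bit 8: prefix='100' -> emit 'p', reset
Bit 9: prefix='1' (no match yet)
Bit 10: prefix='10' (no match yet)
Bit 11: prefix='101' -> emit 'g', reset
Bit 12: prefix='1' (no match yet)
Bit 13: prefix='10' (no match yet)
Bit 14: prefix='100' -> emit 'p', reset
Bit 15: prefix='0' -> emit 'a', reset
Bit 16: prefix='0' -> emit 'a', reset
Bit 17: prefix='0' -> emit 'a', reset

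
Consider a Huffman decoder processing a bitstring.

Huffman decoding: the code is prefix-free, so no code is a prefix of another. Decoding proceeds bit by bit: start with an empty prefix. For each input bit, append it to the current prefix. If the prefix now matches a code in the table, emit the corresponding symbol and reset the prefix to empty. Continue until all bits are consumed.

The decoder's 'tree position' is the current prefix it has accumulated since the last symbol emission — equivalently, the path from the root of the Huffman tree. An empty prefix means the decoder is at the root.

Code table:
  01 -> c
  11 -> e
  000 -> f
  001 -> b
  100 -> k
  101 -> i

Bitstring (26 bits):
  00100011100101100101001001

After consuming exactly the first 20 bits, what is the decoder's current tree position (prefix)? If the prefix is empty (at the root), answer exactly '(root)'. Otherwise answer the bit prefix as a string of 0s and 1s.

Answer: (root)

Derivation:
Bit 0: prefix='0' (no match yet)
Bit 1: prefix='00' (no match yet)
Bit 2: prefix='001' -> emit 'b', reset
Bit 3: prefix='0' (no match yet)
Bit 4: prefix='00' (no match yet)
Bit 5: prefix='000' -> emit 'f', reset
Bit 6: prefix='1' (no match yet)
Bit 7: prefix='11' -> emit 'e', reset
Bit 8: prefix='1' (no match yet)
Bit 9: prefix='10' (no match yet)
Bit 10: prefix='100' -> emit 'k', reset
Bit 11: prefix='1' (no match yet)
Bit 12: prefix='10' (no match yet)
Bit 13: prefix='101' -> emit 'i', reset
Bit 14: prefix='1' (no match yet)
Bit 15: prefix='10' (no match yet)
Bit 16: prefix='100' -> emit 'k', reset
Bit 17: prefix='1' (no match yet)
Bit 18: prefix='10' (no match yet)
Bit 19: prefix='101' -> emit 'i', reset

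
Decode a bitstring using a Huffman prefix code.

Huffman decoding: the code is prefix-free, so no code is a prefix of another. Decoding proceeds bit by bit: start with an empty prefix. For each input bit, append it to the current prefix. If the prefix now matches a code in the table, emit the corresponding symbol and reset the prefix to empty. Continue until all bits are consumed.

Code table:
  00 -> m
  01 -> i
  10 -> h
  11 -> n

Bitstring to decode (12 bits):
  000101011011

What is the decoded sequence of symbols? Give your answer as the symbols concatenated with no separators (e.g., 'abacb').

Answer: miiihn

Derivation:
Bit 0: prefix='0' (no match yet)
Bit 1: prefix='00' -> emit 'm', reset
Bit 2: prefix='0' (no match yet)
Bit 3: prefix='01' -> emit 'i', reset
Bit 4: prefix='0' (no match yet)
Bit 5: prefix='01' -> emit 'i', reset
Bit 6: prefix='0' (no match yet)
Bit 7: prefix='01' -> emit 'i', reset
Bit 8: prefix='1' (no match yet)
Bit 9: prefix='10' -> emit 'h', reset
Bit 10: prefix='1' (no match yet)
Bit 11: prefix='11' -> emit 'n', reset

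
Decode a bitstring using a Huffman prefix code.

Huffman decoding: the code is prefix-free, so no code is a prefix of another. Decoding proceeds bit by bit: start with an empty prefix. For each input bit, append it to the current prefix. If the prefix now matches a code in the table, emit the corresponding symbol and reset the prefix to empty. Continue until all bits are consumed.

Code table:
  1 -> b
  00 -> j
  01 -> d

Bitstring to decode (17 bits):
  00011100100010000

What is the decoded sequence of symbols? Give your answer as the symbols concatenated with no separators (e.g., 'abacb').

Bit 0: prefix='0' (no match yet)
Bit 1: prefix='00' -> emit 'j', reset
Bit 2: prefix='0' (no match yet)
Bit 3: prefix='01' -> emit 'd', reset
Bit 4: prefix='1' -> emit 'b', reset
Bit 5: prefix='1' -> emit 'b', reset
Bit 6: prefix='0' (no match yet)
Bit 7: prefix='00' -> emit 'j', reset
Bit 8: prefix='1' -> emit 'b', reset
Bit 9: prefix='0' (no match yet)
Bit 10: prefix='00' -> emit 'j', reset
Bit 11: prefix='0' (no match yet)
Bit 12: prefix='01' -> emit 'd', reset
Bit 13: prefix='0' (no match yet)
Bit 14: prefix='00' -> emit 'j', reset
Bit 15: prefix='0' (no match yet)
Bit 16: prefix='00' -> emit 'j', reset

Answer: jdbbjbjdjj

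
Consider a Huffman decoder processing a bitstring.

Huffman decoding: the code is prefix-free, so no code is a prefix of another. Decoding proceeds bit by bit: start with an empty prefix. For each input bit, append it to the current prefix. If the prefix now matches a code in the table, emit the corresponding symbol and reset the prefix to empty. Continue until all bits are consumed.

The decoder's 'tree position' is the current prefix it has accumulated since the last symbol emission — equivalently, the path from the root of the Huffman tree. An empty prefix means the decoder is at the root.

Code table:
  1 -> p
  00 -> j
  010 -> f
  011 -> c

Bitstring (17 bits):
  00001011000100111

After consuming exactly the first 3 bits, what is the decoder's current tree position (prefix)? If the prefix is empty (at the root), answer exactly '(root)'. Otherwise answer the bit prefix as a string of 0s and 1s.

Bit 0: prefix='0' (no match yet)
Bit 1: prefix='00' -> emit 'j', reset
Bit 2: prefix='0' (no match yet)

Answer: 0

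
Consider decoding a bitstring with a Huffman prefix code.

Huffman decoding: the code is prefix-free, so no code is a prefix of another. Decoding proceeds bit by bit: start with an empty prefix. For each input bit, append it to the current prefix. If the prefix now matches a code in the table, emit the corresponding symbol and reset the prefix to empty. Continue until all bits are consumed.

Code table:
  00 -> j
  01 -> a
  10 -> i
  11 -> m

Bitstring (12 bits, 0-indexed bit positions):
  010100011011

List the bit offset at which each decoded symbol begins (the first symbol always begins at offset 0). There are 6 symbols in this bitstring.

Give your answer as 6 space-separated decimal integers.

Answer: 0 2 4 6 8 10

Derivation:
Bit 0: prefix='0' (no match yet)
Bit 1: prefix='01' -> emit 'a', reset
Bit 2: prefix='0' (no match yet)
Bit 3: prefix='01' -> emit 'a', reset
Bit 4: prefix='0' (no match yet)
Bit 5: prefix='00' -> emit 'j', reset
Bit 6: prefix='0' (no match yet)
Bit 7: prefix='01' -> emit 'a', reset
Bit 8: prefix='1' (no match yet)
Bit 9: prefix='10' -> emit 'i', reset
Bit 10: prefix='1' (no match yet)
Bit 11: prefix='11' -> emit 'm', reset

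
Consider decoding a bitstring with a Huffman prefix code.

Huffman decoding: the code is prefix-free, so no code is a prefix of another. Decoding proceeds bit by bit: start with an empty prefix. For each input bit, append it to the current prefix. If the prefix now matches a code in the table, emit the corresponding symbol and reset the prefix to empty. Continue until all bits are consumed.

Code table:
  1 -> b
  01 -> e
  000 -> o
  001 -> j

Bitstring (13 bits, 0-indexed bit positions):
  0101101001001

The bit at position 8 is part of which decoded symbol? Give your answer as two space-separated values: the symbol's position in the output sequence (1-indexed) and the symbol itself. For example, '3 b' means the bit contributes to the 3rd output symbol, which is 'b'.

Bit 0: prefix='0' (no match yet)
Bit 1: prefix='01' -> emit 'e', reset
Bit 2: prefix='0' (no match yet)
Bit 3: prefix='01' -> emit 'e', reset
Bit 4: prefix='1' -> emit 'b', reset
Bit 5: prefix='0' (no match yet)
Bit 6: prefix='01' -> emit 'e', reset
Bit 7: prefix='0' (no match yet)
Bit 8: prefix='00' (no match yet)
Bit 9: prefix='001' -> emit 'j', reset
Bit 10: prefix='0' (no match yet)
Bit 11: prefix='00' (no match yet)
Bit 12: prefix='001' -> emit 'j', reset

Answer: 5 j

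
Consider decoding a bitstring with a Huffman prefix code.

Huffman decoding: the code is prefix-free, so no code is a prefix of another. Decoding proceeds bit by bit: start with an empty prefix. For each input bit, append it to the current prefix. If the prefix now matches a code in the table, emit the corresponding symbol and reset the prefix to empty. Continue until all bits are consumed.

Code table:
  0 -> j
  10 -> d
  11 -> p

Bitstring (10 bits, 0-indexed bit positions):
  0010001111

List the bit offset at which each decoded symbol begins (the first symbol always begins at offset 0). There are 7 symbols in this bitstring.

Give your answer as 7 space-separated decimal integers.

Bit 0: prefix='0' -> emit 'j', reset
Bit 1: prefix='0' -> emit 'j', reset
Bit 2: prefix='1' (no match yet)
Bit 3: prefix='10' -> emit 'd', reset
Bit 4: prefix='0' -> emit 'j', reset
Bit 5: prefix='0' -> emit 'j', reset
Bit 6: prefix='1' (no match yet)
Bit 7: prefix='11' -> emit 'p', reset
Bit 8: prefix='1' (no match yet)
Bit 9: prefix='11' -> emit 'p', reset

Answer: 0 1 2 4 5 6 8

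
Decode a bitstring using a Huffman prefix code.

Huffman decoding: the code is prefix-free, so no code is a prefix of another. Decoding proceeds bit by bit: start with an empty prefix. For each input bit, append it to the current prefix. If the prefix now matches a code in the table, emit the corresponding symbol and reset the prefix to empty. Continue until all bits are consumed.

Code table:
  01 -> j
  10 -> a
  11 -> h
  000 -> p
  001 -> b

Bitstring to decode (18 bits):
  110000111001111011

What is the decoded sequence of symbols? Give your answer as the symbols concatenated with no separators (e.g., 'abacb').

Answer: hpjhbhah

Derivation:
Bit 0: prefix='1' (no match yet)
Bit 1: prefix='11' -> emit 'h', reset
Bit 2: prefix='0' (no match yet)
Bit 3: prefix='00' (no match yet)
Bit 4: prefix='000' -> emit 'p', reset
Bit 5: prefix='0' (no match yet)
Bit 6: prefix='01' -> emit 'j', reset
Bit 7: prefix='1' (no match yet)
Bit 8: prefix='11' -> emit 'h', reset
Bit 9: prefix='0' (no match yet)
Bit 10: prefix='00' (no match yet)
Bit 11: prefix='001' -> emit 'b', reset
Bit 12: prefix='1' (no match yet)
Bit 13: prefix='11' -> emit 'h', reset
Bit 14: prefix='1' (no match yet)
Bit 15: prefix='10' -> emit 'a', reset
Bit 16: prefix='1' (no match yet)
Bit 17: prefix='11' -> emit 'h', reset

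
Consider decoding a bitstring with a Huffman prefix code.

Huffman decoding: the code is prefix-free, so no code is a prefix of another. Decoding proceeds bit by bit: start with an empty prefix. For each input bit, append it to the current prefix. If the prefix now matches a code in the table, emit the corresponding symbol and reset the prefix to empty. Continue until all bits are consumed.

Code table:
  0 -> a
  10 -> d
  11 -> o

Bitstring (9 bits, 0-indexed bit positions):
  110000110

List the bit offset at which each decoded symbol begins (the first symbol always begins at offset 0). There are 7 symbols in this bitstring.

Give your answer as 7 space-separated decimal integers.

Answer: 0 2 3 4 5 6 8

Derivation:
Bit 0: prefix='1' (no match yet)
Bit 1: prefix='11' -> emit 'o', reset
Bit 2: prefix='0' -> emit 'a', reset
Bit 3: prefix='0' -> emit 'a', reset
Bit 4: prefix='0' -> emit 'a', reset
Bit 5: prefix='0' -> emit 'a', reset
Bit 6: prefix='1' (no match yet)
Bit 7: prefix='11' -> emit 'o', reset
Bit 8: prefix='0' -> emit 'a', reset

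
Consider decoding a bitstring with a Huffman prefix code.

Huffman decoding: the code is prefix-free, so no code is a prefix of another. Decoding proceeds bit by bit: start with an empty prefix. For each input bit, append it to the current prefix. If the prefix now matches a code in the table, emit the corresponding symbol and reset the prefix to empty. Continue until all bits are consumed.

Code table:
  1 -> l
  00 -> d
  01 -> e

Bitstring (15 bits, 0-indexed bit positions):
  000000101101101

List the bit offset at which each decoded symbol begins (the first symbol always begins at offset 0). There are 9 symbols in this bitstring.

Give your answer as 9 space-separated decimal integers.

Bit 0: prefix='0' (no match yet)
Bit 1: prefix='00' -> emit 'd', reset
Bit 2: prefix='0' (no match yet)
Bit 3: prefix='00' -> emit 'd', reset
Bit 4: prefix='0' (no match yet)
Bit 5: prefix='00' -> emit 'd', reset
Bit 6: prefix='1' -> emit 'l', reset
Bit 7: prefix='0' (no match yet)
Bit 8: prefix='01' -> emit 'e', reset
Bit 9: prefix='1' -> emit 'l', reset
Bit 10: prefix='0' (no match yet)
Bit 11: prefix='01' -> emit 'e', reset
Bit 12: prefix='1' -> emit 'l', reset
Bit 13: prefix='0' (no match yet)
Bit 14: prefix='01' -> emit 'e', reset

Answer: 0 2 4 6 7 9 10 12 13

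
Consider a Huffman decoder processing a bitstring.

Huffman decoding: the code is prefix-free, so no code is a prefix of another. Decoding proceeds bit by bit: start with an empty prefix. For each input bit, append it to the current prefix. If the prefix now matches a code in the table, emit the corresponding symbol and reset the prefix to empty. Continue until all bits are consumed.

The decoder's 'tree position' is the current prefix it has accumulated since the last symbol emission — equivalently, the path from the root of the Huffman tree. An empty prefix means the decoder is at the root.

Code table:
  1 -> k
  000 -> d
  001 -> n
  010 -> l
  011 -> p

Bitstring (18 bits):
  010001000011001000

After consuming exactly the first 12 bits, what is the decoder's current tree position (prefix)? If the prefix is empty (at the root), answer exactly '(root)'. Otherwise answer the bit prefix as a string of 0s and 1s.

Bit 0: prefix='0' (no match yet)
Bit 1: prefix='01' (no match yet)
Bit 2: prefix='010' -> emit 'l', reset
Bit 3: prefix='0' (no match yet)
Bit 4: prefix='00' (no match yet)
Bit 5: prefix='001' -> emit 'n', reset
Bit 6: prefix='0' (no match yet)
Bit 7: prefix='00' (no match yet)
Bit 8: prefix='000' -> emit 'd', reset
Bit 9: prefix='0' (no match yet)
Bit 10: prefix='01' (no match yet)
Bit 11: prefix='011' -> emit 'p', reset

Answer: (root)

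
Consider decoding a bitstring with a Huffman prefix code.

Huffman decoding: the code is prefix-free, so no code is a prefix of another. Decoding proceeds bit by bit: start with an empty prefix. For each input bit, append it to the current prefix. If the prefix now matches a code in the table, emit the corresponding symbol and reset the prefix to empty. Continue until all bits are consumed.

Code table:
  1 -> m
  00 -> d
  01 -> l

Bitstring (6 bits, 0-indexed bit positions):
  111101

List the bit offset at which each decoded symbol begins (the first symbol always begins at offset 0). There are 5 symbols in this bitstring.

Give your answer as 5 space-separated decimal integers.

Answer: 0 1 2 3 4

Derivation:
Bit 0: prefix='1' -> emit 'm', reset
Bit 1: prefix='1' -> emit 'm', reset
Bit 2: prefix='1' -> emit 'm', reset
Bit 3: prefix='1' -> emit 'm', reset
Bit 4: prefix='0' (no match yet)
Bit 5: prefix='01' -> emit 'l', reset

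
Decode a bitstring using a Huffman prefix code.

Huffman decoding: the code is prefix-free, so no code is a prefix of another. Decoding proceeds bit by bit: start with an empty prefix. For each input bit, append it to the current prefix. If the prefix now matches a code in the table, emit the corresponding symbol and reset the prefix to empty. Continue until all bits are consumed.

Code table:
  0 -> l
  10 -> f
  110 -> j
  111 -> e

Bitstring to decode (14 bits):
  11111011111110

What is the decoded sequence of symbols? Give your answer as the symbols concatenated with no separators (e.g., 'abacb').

Bit 0: prefix='1' (no match yet)
Bit 1: prefix='11' (no match yet)
Bit 2: prefix='111' -> emit 'e', reset
Bit 3: prefix='1' (no match yet)
Bit 4: prefix='11' (no match yet)
Bit 5: prefix='110' -> emit 'j', reset
Bit 6: prefix='1' (no match yet)
Bit 7: prefix='11' (no match yet)
Bit 8: prefix='111' -> emit 'e', reset
Bit 9: prefix='1' (no match yet)
Bit 10: prefix='11' (no match yet)
Bit 11: prefix='111' -> emit 'e', reset
Bit 12: prefix='1' (no match yet)
Bit 13: prefix='10' -> emit 'f', reset

Answer: ejeef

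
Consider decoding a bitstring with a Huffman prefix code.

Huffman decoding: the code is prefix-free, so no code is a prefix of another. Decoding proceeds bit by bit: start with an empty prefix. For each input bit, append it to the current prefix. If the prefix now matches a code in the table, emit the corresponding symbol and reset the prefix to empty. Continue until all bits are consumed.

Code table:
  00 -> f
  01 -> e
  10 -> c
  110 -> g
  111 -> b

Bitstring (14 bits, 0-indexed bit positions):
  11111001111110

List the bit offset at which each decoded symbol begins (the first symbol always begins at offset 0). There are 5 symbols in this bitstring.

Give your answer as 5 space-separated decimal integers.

Bit 0: prefix='1' (no match yet)
Bit 1: prefix='11' (no match yet)
Bit 2: prefix='111' -> emit 'b', reset
Bit 3: prefix='1' (no match yet)
Bit 4: prefix='11' (no match yet)
Bit 5: prefix='110' -> emit 'g', reset
Bit 6: prefix='0' (no match yet)
Bit 7: prefix='01' -> emit 'e', reset
Bit 8: prefix='1' (no match yet)
Bit 9: prefix='11' (no match yet)
Bit 10: prefix='111' -> emit 'b', reset
Bit 11: prefix='1' (no match yet)
Bit 12: prefix='11' (no match yet)
Bit 13: prefix='110' -> emit 'g', reset

Answer: 0 3 6 8 11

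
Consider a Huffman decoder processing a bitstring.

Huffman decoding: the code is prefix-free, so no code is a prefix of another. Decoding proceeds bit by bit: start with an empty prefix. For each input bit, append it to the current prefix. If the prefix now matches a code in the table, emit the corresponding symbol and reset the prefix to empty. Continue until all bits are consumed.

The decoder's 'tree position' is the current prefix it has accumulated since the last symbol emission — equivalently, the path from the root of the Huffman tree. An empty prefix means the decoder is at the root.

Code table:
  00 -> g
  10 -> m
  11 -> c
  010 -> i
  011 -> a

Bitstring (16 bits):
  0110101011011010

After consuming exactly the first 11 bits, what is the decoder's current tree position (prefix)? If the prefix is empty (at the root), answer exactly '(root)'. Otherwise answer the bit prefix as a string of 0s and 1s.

Bit 0: prefix='0' (no match yet)
Bit 1: prefix='01' (no match yet)
Bit 2: prefix='011' -> emit 'a', reset
Bit 3: prefix='0' (no match yet)
Bit 4: prefix='01' (no match yet)
Bit 5: prefix='010' -> emit 'i', reset
Bit 6: prefix='1' (no match yet)
Bit 7: prefix='10' -> emit 'm', reset
Bit 8: prefix='1' (no match yet)
Bit 9: prefix='11' -> emit 'c', reset
Bit 10: prefix='0' (no match yet)

Answer: 0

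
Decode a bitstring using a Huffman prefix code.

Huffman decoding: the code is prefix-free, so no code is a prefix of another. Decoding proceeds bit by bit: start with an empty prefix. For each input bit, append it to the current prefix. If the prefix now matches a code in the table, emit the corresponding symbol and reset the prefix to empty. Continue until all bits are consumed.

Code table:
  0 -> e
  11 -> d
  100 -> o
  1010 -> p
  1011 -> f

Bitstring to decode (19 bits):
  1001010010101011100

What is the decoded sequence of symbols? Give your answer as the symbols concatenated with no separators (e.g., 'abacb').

Bit 0: prefix='1' (no match yet)
Bit 1: prefix='10' (no match yet)
Bit 2: prefix='100' -> emit 'o', reset
Bit 3: prefix='1' (no match yet)
Bit 4: prefix='10' (no match yet)
Bit 5: prefix='101' (no match yet)
Bit 6: prefix='1010' -> emit 'p', reset
Bit 7: prefix='0' -> emit 'e', reset
Bit 8: prefix='1' (no match yet)
Bit 9: prefix='10' (no match yet)
Bit 10: prefix='101' (no match yet)
Bit 11: prefix='1010' -> emit 'p', reset
Bit 12: prefix='1' (no match yet)
Bit 13: prefix='10' (no match yet)
Bit 14: prefix='101' (no match yet)
Bit 15: prefix='1011' -> emit 'f', reset
Bit 16: prefix='1' (no match yet)
Bit 17: prefix='10' (no match yet)
Bit 18: prefix='100' -> emit 'o', reset

Answer: opepfo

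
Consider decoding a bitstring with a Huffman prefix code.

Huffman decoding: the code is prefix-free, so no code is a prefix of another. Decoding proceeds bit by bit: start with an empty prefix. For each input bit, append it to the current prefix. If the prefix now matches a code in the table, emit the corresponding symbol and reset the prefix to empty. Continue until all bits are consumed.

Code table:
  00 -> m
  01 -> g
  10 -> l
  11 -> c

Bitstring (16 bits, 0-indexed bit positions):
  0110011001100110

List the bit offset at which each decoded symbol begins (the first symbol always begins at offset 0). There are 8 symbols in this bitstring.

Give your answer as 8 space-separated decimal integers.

Answer: 0 2 4 6 8 10 12 14

Derivation:
Bit 0: prefix='0' (no match yet)
Bit 1: prefix='01' -> emit 'g', reset
Bit 2: prefix='1' (no match yet)
Bit 3: prefix='10' -> emit 'l', reset
Bit 4: prefix='0' (no match yet)
Bit 5: prefix='01' -> emit 'g', reset
Bit 6: prefix='1' (no match yet)
Bit 7: prefix='10' -> emit 'l', reset
Bit 8: prefix='0' (no match yet)
Bit 9: prefix='01' -> emit 'g', reset
Bit 10: prefix='1' (no match yet)
Bit 11: prefix='10' -> emit 'l', reset
Bit 12: prefix='0' (no match yet)
Bit 13: prefix='01' -> emit 'g', reset
Bit 14: prefix='1' (no match yet)
Bit 15: prefix='10' -> emit 'l', reset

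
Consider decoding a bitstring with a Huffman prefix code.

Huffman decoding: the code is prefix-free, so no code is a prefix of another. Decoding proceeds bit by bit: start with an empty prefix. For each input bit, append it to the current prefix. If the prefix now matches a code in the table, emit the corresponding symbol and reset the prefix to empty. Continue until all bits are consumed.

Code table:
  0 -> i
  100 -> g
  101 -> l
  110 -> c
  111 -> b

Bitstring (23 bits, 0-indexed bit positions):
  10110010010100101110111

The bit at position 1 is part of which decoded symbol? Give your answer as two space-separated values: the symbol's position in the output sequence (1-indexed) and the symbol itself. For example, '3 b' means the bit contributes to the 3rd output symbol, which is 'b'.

Answer: 1 l

Derivation:
Bit 0: prefix='1' (no match yet)
Bit 1: prefix='10' (no match yet)
Bit 2: prefix='101' -> emit 'l', reset
Bit 3: prefix='1' (no match yet)
Bit 4: prefix='10' (no match yet)
Bit 5: prefix='100' -> emit 'g', reset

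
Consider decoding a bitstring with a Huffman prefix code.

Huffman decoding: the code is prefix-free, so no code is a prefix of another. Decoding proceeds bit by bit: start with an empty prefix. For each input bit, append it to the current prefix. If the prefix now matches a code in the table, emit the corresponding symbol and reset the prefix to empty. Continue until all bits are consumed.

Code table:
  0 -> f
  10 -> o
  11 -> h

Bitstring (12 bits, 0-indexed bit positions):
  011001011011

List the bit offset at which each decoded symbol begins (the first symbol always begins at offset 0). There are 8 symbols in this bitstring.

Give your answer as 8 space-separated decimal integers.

Answer: 0 1 3 4 5 7 9 10

Derivation:
Bit 0: prefix='0' -> emit 'f', reset
Bit 1: prefix='1' (no match yet)
Bit 2: prefix='11' -> emit 'h', reset
Bit 3: prefix='0' -> emit 'f', reset
Bit 4: prefix='0' -> emit 'f', reset
Bit 5: prefix='1' (no match yet)
Bit 6: prefix='10' -> emit 'o', reset
Bit 7: prefix='1' (no match yet)
Bit 8: prefix='11' -> emit 'h', reset
Bit 9: prefix='0' -> emit 'f', reset
Bit 10: prefix='1' (no match yet)
Bit 11: prefix='11' -> emit 'h', reset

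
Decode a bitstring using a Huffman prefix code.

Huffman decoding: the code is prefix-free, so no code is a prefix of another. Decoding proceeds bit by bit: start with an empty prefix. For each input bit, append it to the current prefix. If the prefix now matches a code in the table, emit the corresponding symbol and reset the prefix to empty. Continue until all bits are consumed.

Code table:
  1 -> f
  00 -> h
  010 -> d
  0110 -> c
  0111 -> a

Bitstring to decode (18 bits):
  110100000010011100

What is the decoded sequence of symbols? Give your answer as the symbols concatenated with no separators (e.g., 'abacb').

Answer: ffdhhdah

Derivation:
Bit 0: prefix='1' -> emit 'f', reset
Bit 1: prefix='1' -> emit 'f', reset
Bit 2: prefix='0' (no match yet)
Bit 3: prefix='01' (no match yet)
Bit 4: prefix='010' -> emit 'd', reset
Bit 5: prefix='0' (no match yet)
Bit 6: prefix='00' -> emit 'h', reset
Bit 7: prefix='0' (no match yet)
Bit 8: prefix='00' -> emit 'h', reset
Bit 9: prefix='0' (no match yet)
Bit 10: prefix='01' (no match yet)
Bit 11: prefix='010' -> emit 'd', reset
Bit 12: prefix='0' (no match yet)
Bit 13: prefix='01' (no match yet)
Bit 14: prefix='011' (no match yet)
Bit 15: prefix='0111' -> emit 'a', reset
Bit 16: prefix='0' (no match yet)
Bit 17: prefix='00' -> emit 'h', reset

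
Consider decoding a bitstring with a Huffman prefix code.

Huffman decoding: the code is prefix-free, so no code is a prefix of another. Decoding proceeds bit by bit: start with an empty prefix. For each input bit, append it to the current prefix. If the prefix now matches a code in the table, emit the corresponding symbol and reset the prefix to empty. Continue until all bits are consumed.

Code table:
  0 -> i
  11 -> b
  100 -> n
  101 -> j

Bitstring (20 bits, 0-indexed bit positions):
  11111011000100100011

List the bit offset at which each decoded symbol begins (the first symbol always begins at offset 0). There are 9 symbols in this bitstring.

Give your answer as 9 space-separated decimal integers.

Bit 0: prefix='1' (no match yet)
Bit 1: prefix='11' -> emit 'b', reset
Bit 2: prefix='1' (no match yet)
Bit 3: prefix='11' -> emit 'b', reset
Bit 4: prefix='1' (no match yet)
Bit 5: prefix='10' (no match yet)
Bit 6: prefix='101' -> emit 'j', reset
Bit 7: prefix='1' (no match yet)
Bit 8: prefix='10' (no match yet)
Bit 9: prefix='100' -> emit 'n', reset
Bit 10: prefix='0' -> emit 'i', reset
Bit 11: prefix='1' (no match yet)
Bit 12: prefix='10' (no match yet)
Bit 13: prefix='100' -> emit 'n', reset
Bit 14: prefix='1' (no match yet)
Bit 15: prefix='10' (no match yet)
Bit 16: prefix='100' -> emit 'n', reset
Bit 17: prefix='0' -> emit 'i', reset
Bit 18: prefix='1' (no match yet)
Bit 19: prefix='11' -> emit 'b', reset

Answer: 0 2 4 7 10 11 14 17 18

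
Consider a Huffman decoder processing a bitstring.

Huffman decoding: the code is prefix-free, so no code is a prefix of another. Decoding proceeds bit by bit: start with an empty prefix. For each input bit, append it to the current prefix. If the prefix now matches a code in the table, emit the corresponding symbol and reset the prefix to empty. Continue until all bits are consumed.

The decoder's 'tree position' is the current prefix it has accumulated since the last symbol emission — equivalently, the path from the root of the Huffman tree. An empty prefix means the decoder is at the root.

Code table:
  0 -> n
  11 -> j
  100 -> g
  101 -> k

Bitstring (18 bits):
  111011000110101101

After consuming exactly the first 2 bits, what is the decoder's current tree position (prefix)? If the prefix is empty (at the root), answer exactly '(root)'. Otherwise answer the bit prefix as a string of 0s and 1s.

Bit 0: prefix='1' (no match yet)
Bit 1: prefix='11' -> emit 'j', reset

Answer: (root)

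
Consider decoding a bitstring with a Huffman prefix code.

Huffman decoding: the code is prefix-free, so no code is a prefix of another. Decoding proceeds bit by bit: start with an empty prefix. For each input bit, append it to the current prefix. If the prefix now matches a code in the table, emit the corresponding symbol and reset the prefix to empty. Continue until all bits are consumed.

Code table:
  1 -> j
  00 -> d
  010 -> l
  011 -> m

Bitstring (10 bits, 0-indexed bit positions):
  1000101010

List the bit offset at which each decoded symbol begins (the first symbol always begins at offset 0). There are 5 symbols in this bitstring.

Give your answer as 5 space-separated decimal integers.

Bit 0: prefix='1' -> emit 'j', reset
Bit 1: prefix='0' (no match yet)
Bit 2: prefix='00' -> emit 'd', reset
Bit 3: prefix='0' (no match yet)
Bit 4: prefix='01' (no match yet)
Bit 5: prefix='010' -> emit 'l', reset
Bit 6: prefix='1' -> emit 'j', reset
Bit 7: prefix='0' (no match yet)
Bit 8: prefix='01' (no match yet)
Bit 9: prefix='010' -> emit 'l', reset

Answer: 0 1 3 6 7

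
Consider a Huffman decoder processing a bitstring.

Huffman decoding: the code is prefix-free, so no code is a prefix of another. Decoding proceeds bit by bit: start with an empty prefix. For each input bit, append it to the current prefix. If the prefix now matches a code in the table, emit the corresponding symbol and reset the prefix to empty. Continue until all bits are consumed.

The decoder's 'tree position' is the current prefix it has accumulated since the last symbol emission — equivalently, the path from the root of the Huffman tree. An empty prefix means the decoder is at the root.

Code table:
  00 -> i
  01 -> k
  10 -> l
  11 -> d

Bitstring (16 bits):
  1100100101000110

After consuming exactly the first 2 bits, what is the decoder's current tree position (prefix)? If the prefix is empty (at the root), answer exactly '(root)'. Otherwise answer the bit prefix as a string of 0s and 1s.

Answer: (root)

Derivation:
Bit 0: prefix='1' (no match yet)
Bit 1: prefix='11' -> emit 'd', reset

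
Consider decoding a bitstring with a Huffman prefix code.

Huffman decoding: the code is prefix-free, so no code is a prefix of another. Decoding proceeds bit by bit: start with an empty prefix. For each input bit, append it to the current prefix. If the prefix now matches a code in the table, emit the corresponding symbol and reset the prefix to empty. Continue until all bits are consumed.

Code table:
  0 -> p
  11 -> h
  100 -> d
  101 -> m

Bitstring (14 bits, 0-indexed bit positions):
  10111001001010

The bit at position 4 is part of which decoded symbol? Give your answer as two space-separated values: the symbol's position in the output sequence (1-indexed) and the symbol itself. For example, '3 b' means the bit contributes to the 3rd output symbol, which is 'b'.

Bit 0: prefix='1' (no match yet)
Bit 1: prefix='10' (no match yet)
Bit 2: prefix='101' -> emit 'm', reset
Bit 3: prefix='1' (no match yet)
Bit 4: prefix='11' -> emit 'h', reset
Bit 5: prefix='0' -> emit 'p', reset
Bit 6: prefix='0' -> emit 'p', reset
Bit 7: prefix='1' (no match yet)
Bit 8: prefix='10' (no match yet)

Answer: 2 h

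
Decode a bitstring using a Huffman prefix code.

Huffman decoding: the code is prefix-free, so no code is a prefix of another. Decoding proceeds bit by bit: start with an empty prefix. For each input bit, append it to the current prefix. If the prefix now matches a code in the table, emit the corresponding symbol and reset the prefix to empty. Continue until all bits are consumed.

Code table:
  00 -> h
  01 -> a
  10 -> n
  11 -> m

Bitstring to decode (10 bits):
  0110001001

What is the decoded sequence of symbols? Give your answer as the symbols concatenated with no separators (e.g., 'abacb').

Answer: anhna

Derivation:
Bit 0: prefix='0' (no match yet)
Bit 1: prefix='01' -> emit 'a', reset
Bit 2: prefix='1' (no match yet)
Bit 3: prefix='10' -> emit 'n', reset
Bit 4: prefix='0' (no match yet)
Bit 5: prefix='00' -> emit 'h', reset
Bit 6: prefix='1' (no match yet)
Bit 7: prefix='10' -> emit 'n', reset
Bit 8: prefix='0' (no match yet)
Bit 9: prefix='01' -> emit 'a', reset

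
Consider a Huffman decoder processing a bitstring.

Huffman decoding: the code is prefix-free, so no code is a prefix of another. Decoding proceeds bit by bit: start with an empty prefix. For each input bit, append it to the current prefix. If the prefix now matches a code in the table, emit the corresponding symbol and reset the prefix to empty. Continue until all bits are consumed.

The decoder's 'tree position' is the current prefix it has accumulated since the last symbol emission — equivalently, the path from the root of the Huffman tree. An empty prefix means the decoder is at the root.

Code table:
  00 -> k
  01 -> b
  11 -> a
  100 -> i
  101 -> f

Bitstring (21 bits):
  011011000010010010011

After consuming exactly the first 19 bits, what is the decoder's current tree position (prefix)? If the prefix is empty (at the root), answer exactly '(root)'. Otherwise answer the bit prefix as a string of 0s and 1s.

Answer: (root)

Derivation:
Bit 0: prefix='0' (no match yet)
Bit 1: prefix='01' -> emit 'b', reset
Bit 2: prefix='1' (no match yet)
Bit 3: prefix='10' (no match yet)
Bit 4: prefix='101' -> emit 'f', reset
Bit 5: prefix='1' (no match yet)
Bit 6: prefix='10' (no match yet)
Bit 7: prefix='100' -> emit 'i', reset
Bit 8: prefix='0' (no match yet)
Bit 9: prefix='00' -> emit 'k', reset
Bit 10: prefix='1' (no match yet)
Bit 11: prefix='10' (no match yet)
Bit 12: prefix='100' -> emit 'i', reset
Bit 13: prefix='1' (no match yet)
Bit 14: prefix='10' (no match yet)
Bit 15: prefix='100' -> emit 'i', reset
Bit 16: prefix='1' (no match yet)
Bit 17: prefix='10' (no match yet)
Bit 18: prefix='100' -> emit 'i', reset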